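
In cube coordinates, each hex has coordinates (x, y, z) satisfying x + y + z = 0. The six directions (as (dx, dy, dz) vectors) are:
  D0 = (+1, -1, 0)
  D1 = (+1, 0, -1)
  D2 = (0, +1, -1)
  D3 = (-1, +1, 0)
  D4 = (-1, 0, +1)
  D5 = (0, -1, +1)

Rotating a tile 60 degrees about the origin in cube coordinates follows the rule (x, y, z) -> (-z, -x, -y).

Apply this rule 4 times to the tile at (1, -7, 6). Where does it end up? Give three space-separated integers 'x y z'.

Start: (1, -7, 6)
Step 1: (1, -7, 6) -> (-(6), -(1), -(-7)) = (-6, -1, 7)
Step 2: (-6, -1, 7) -> (-(7), -(-6), -(-1)) = (-7, 6, 1)
Step 3: (-7, 6, 1) -> (-(1), -(-7), -(6)) = (-1, 7, -6)
Step 4: (-1, 7, -6) -> (-(-6), -(-1), -(7)) = (6, 1, -7)

Answer: 6 1 -7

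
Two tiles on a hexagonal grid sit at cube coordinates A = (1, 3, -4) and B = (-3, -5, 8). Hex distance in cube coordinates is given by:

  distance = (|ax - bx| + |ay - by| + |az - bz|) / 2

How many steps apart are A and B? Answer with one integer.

|ax - bx| = |1 - (-3)| = 4
|ay - by| = |3 - (-5)| = 8
|az - bz| = |-4 - 8| = 12
distance = (4 + 8 + 12) / 2 = 24 / 2 = 12

Answer: 12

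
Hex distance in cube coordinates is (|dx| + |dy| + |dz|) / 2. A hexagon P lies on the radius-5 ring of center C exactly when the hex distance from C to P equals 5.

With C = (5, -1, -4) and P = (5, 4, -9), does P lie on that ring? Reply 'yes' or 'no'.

Answer: yes

Derivation:
|px - cx| = |5 - 5| = 0
|py - cy| = |4 - (-1)| = 5
|pz - cz| = |-9 - (-4)| = 5
distance = (0+5+5)/2 = 10/2 = 5
radius = 5; distance == radius -> yes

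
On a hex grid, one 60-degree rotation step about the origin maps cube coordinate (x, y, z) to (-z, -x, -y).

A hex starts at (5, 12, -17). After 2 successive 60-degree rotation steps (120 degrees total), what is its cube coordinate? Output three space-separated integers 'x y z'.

Answer: 12 -17 5

Derivation:
Start: (5, 12, -17)
Step 1: (5, 12, -17) -> (-(-17), -(5), -(12)) = (17, -5, -12)
Step 2: (17, -5, -12) -> (-(-12), -(17), -(-5)) = (12, -17, 5)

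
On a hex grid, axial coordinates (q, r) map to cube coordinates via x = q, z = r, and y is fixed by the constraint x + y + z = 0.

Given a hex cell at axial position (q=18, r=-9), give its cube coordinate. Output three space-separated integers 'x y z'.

x = q = 18
z = r = -9
y = -x - z = -(18) - (-9) = -9

Answer: 18 -9 -9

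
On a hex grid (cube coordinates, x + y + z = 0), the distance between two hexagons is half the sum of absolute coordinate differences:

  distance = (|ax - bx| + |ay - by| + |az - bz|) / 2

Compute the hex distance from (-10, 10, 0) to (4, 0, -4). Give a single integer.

Answer: 14

Derivation:
|ax - bx| = |-10 - 4| = 14
|ay - by| = |10 - 0| = 10
|az - bz| = |0 - (-4)| = 4
distance = (14 + 10 + 4) / 2 = 28 / 2 = 14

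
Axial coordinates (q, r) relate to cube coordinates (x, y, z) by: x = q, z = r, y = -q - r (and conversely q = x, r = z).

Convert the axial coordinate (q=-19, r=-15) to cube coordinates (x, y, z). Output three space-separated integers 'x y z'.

x = q = -19
z = r = -15
y = -x - z = -(-19) - (-15) = 34

Answer: -19 34 -15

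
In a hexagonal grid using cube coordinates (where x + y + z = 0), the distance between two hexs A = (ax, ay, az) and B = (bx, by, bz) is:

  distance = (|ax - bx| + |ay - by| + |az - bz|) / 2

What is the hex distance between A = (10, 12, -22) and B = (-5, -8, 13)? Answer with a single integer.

|ax - bx| = |10 - (-5)| = 15
|ay - by| = |12 - (-8)| = 20
|az - bz| = |-22 - 13| = 35
distance = (15 + 20 + 35) / 2 = 70 / 2 = 35

Answer: 35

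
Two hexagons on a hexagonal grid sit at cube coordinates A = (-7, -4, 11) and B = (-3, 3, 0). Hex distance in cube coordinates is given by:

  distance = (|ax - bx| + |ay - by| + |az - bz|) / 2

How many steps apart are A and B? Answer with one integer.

Answer: 11

Derivation:
|ax - bx| = |-7 - (-3)| = 4
|ay - by| = |-4 - 3| = 7
|az - bz| = |11 - 0| = 11
distance = (4 + 7 + 11) / 2 = 22 / 2 = 11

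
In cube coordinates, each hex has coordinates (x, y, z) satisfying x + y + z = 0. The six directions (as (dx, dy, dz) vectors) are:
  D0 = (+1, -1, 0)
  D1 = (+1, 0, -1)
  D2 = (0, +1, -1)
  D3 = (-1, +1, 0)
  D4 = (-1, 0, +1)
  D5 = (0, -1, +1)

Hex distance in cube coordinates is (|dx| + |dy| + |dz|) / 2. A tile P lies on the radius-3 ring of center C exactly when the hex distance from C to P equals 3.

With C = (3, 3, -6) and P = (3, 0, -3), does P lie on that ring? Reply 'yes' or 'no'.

Answer: yes

Derivation:
|px - cx| = |3 - 3| = 0
|py - cy| = |0 - 3| = 3
|pz - cz| = |-3 - (-6)| = 3
distance = (0+3+3)/2 = 6/2 = 3
radius = 3; distance == radius -> yes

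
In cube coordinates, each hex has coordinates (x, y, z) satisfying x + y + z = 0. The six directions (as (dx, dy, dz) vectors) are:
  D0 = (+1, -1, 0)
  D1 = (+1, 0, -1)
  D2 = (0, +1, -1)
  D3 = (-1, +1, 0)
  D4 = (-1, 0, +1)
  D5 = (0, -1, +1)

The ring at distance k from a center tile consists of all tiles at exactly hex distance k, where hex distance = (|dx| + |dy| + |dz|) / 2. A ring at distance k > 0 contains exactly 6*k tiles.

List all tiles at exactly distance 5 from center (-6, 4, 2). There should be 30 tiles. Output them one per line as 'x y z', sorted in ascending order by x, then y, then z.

Answer: -11 4 7
-11 5 6
-11 6 5
-11 7 4
-11 8 3
-11 9 2
-10 3 7
-10 9 1
-9 2 7
-9 9 0
-8 1 7
-8 9 -1
-7 0 7
-7 9 -2
-6 -1 7
-6 9 -3
-5 -1 6
-5 8 -3
-4 -1 5
-4 7 -3
-3 -1 4
-3 6 -3
-2 -1 3
-2 5 -3
-1 -1 2
-1 0 1
-1 1 0
-1 2 -1
-1 3 -2
-1 4 -3

Derivation:
Walk ring at distance 5 from (-6, 4, 2):
Start at center + D4*5 = (-11, 4, 7)
  hex 0: (-11, 4, 7)
  hex 1: (-10, 3, 7)
  hex 2: (-9, 2, 7)
  hex 3: (-8, 1, 7)
  hex 4: (-7, 0, 7)
  hex 5: (-6, -1, 7)
  hex 6: (-5, -1, 6)
  hex 7: (-4, -1, 5)
  hex 8: (-3, -1, 4)
  hex 9: (-2, -1, 3)
  hex 10: (-1, -1, 2)
  hex 11: (-1, 0, 1)
  hex 12: (-1, 1, 0)
  hex 13: (-1, 2, -1)
  hex 14: (-1, 3, -2)
  hex 15: (-1, 4, -3)
  hex 16: (-2, 5, -3)
  hex 17: (-3, 6, -3)
  hex 18: (-4, 7, -3)
  hex 19: (-5, 8, -3)
  hex 20: (-6, 9, -3)
  hex 21: (-7, 9, -2)
  hex 22: (-8, 9, -1)
  hex 23: (-9, 9, 0)
  hex 24: (-10, 9, 1)
  hex 25: (-11, 9, 2)
  hex 26: (-11, 8, 3)
  hex 27: (-11, 7, 4)
  hex 28: (-11, 6, 5)
  hex 29: (-11, 5, 6)
Sorted: 30 hexes.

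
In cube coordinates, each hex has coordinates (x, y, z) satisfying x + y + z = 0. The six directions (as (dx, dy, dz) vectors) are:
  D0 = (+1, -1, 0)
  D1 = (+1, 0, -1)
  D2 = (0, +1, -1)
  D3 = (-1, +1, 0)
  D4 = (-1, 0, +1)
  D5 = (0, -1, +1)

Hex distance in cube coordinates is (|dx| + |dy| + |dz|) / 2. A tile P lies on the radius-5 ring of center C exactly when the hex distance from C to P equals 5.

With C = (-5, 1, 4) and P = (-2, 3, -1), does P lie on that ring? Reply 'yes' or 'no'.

|px - cx| = |-2 - (-5)| = 3
|py - cy| = |3 - 1| = 2
|pz - cz| = |-1 - 4| = 5
distance = (3+2+5)/2 = 10/2 = 5
radius = 5; distance == radius -> yes

Answer: yes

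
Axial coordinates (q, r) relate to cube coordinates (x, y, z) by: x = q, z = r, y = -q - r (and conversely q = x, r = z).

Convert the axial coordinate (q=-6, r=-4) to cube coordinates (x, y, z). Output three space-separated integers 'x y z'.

x = q = -6
z = r = -4
y = -x - z = -(-6) - (-4) = 10

Answer: -6 10 -4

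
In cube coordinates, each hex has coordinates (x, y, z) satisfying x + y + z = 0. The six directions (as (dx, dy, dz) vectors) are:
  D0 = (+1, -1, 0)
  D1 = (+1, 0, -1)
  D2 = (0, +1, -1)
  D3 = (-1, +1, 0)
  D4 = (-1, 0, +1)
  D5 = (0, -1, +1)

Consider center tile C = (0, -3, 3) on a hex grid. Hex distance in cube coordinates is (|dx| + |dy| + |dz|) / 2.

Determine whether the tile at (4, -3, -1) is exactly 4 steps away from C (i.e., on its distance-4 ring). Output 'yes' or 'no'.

|px - cx| = |4 - 0| = 4
|py - cy| = |-3 - (-3)| = 0
|pz - cz| = |-1 - 3| = 4
distance = (4+0+4)/2 = 8/2 = 4
radius = 4; distance == radius -> yes

Answer: yes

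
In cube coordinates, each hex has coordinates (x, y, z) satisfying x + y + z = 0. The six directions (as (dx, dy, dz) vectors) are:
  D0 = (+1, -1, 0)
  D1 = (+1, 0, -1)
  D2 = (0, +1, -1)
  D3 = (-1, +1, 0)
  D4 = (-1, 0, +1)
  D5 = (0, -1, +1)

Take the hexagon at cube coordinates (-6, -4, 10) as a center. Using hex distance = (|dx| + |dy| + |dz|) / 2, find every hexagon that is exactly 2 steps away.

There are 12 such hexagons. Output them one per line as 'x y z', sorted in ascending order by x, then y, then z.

Walk ring at distance 2 from (-6, -4, 10):
Start at center + D4*2 = (-8, -4, 12)
  hex 0: (-8, -4, 12)
  hex 1: (-7, -5, 12)
  hex 2: (-6, -6, 12)
  hex 3: (-5, -6, 11)
  hex 4: (-4, -6, 10)
  hex 5: (-4, -5, 9)
  hex 6: (-4, -4, 8)
  hex 7: (-5, -3, 8)
  hex 8: (-6, -2, 8)
  hex 9: (-7, -2, 9)
  hex 10: (-8, -2, 10)
  hex 11: (-8, -3, 11)
Sorted: 12 hexes.

Answer: -8 -4 12
-8 -3 11
-8 -2 10
-7 -5 12
-7 -2 9
-6 -6 12
-6 -2 8
-5 -6 11
-5 -3 8
-4 -6 10
-4 -5 9
-4 -4 8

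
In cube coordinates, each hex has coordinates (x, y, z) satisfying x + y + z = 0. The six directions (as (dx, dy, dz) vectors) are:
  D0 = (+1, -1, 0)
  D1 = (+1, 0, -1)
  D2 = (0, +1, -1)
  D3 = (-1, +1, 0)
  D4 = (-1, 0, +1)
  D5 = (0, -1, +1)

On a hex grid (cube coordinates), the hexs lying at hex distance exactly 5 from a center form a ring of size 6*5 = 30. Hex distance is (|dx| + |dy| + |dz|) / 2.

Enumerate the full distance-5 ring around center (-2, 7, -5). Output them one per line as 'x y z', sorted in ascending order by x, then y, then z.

Walk ring at distance 5 from (-2, 7, -5):
Start at center + D4*5 = (-7, 7, 0)
  hex 0: (-7, 7, 0)
  hex 1: (-6, 6, 0)
  hex 2: (-5, 5, 0)
  hex 3: (-4, 4, 0)
  hex 4: (-3, 3, 0)
  hex 5: (-2, 2, 0)
  hex 6: (-1, 2, -1)
  hex 7: (0, 2, -2)
  hex 8: (1, 2, -3)
  hex 9: (2, 2, -4)
  hex 10: (3, 2, -5)
  hex 11: (3, 3, -6)
  hex 12: (3, 4, -7)
  hex 13: (3, 5, -8)
  hex 14: (3, 6, -9)
  hex 15: (3, 7, -10)
  hex 16: (2, 8, -10)
  hex 17: (1, 9, -10)
  hex 18: (0, 10, -10)
  hex 19: (-1, 11, -10)
  hex 20: (-2, 12, -10)
  hex 21: (-3, 12, -9)
  hex 22: (-4, 12, -8)
  hex 23: (-5, 12, -7)
  hex 24: (-6, 12, -6)
  hex 25: (-7, 12, -5)
  hex 26: (-7, 11, -4)
  hex 27: (-7, 10, -3)
  hex 28: (-7, 9, -2)
  hex 29: (-7, 8, -1)
Sorted: 30 hexes.

Answer: -7 7 0
-7 8 -1
-7 9 -2
-7 10 -3
-7 11 -4
-7 12 -5
-6 6 0
-6 12 -6
-5 5 0
-5 12 -7
-4 4 0
-4 12 -8
-3 3 0
-3 12 -9
-2 2 0
-2 12 -10
-1 2 -1
-1 11 -10
0 2 -2
0 10 -10
1 2 -3
1 9 -10
2 2 -4
2 8 -10
3 2 -5
3 3 -6
3 4 -7
3 5 -8
3 6 -9
3 7 -10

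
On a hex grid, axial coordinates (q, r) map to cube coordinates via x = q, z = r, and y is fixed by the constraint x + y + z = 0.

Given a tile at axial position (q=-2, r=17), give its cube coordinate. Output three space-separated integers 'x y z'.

x = q = -2
z = r = 17
y = -x - z = -(-2) - (17) = -15

Answer: -2 -15 17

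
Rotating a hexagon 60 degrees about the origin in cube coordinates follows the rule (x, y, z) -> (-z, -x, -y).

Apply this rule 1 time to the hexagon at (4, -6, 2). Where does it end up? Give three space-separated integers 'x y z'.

Start: (4, -6, 2)
Step 1: (4, -6, 2) -> (-(2), -(4), -(-6)) = (-2, -4, 6)

Answer: -2 -4 6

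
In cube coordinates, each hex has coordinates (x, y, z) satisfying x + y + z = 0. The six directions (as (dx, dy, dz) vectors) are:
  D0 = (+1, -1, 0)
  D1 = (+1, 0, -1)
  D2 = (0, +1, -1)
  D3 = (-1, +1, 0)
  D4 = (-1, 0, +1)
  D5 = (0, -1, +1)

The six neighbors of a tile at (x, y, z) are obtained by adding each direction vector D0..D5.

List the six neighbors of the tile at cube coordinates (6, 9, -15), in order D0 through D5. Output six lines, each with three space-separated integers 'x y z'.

Answer: 7 8 -15
7 9 -16
6 10 -16
5 10 -15
5 9 -14
6 8 -14

Derivation:
Center: (6, 9, -15). Add each direction:
  D0: (6, 9, -15) + (1, -1, 0) = (7, 8, -15)
  D1: (6, 9, -15) + (1, 0, -1) = (7, 9, -16)
  D2: (6, 9, -15) + (0, 1, -1) = (6, 10, -16)
  D3: (6, 9, -15) + (-1, 1, 0) = (5, 10, -15)
  D4: (6, 9, -15) + (-1, 0, 1) = (5, 9, -14)
  D5: (6, 9, -15) + (0, -1, 1) = (6, 8, -14)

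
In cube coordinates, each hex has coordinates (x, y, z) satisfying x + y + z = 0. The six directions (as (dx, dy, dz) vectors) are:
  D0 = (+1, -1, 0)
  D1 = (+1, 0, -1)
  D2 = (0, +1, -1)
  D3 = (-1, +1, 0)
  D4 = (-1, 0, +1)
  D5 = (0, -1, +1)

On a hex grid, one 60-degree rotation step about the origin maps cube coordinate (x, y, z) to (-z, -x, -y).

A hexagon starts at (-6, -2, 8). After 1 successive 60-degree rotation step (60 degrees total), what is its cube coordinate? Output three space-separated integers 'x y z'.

Answer: -8 6 2

Derivation:
Start: (-6, -2, 8)
Step 1: (-6, -2, 8) -> (-(8), -(-6), -(-2)) = (-8, 6, 2)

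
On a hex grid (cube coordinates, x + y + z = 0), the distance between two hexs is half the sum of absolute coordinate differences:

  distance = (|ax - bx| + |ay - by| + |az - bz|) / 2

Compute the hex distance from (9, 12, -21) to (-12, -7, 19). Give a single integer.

|ax - bx| = |9 - (-12)| = 21
|ay - by| = |12 - (-7)| = 19
|az - bz| = |-21 - 19| = 40
distance = (21 + 19 + 40) / 2 = 80 / 2 = 40

Answer: 40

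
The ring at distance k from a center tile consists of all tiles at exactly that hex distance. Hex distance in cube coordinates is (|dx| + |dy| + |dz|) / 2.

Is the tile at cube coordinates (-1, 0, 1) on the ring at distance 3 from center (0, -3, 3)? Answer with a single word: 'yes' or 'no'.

|px - cx| = |-1 - 0| = 1
|py - cy| = |0 - (-3)| = 3
|pz - cz| = |1 - 3| = 2
distance = (1+3+2)/2 = 6/2 = 3
radius = 3; distance == radius -> yes

Answer: yes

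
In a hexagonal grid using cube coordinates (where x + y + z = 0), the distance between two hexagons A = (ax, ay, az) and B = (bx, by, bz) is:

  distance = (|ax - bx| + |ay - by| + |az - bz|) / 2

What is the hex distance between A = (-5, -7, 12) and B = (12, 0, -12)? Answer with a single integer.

Answer: 24

Derivation:
|ax - bx| = |-5 - 12| = 17
|ay - by| = |-7 - 0| = 7
|az - bz| = |12 - (-12)| = 24
distance = (17 + 7 + 24) / 2 = 48 / 2 = 24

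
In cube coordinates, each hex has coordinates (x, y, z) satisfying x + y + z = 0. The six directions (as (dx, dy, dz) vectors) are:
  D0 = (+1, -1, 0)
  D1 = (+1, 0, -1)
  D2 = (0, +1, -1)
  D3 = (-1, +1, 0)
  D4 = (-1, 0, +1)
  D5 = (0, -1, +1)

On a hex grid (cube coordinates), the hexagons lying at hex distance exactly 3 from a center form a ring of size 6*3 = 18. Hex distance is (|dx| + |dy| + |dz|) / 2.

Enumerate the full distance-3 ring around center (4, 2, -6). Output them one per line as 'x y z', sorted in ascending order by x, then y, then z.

Walk ring at distance 3 from (4, 2, -6):
Start at center + D4*3 = (1, 2, -3)
  hex 0: (1, 2, -3)
  hex 1: (2, 1, -3)
  hex 2: (3, 0, -3)
  hex 3: (4, -1, -3)
  hex 4: (5, -1, -4)
  hex 5: (6, -1, -5)
  hex 6: (7, -1, -6)
  hex 7: (7, 0, -7)
  hex 8: (7, 1, -8)
  hex 9: (7, 2, -9)
  hex 10: (6, 3, -9)
  hex 11: (5, 4, -9)
  hex 12: (4, 5, -9)
  hex 13: (3, 5, -8)
  hex 14: (2, 5, -7)
  hex 15: (1, 5, -6)
  hex 16: (1, 4, -5)
  hex 17: (1, 3, -4)
Sorted: 18 hexes.

Answer: 1 2 -3
1 3 -4
1 4 -5
1 5 -6
2 1 -3
2 5 -7
3 0 -3
3 5 -8
4 -1 -3
4 5 -9
5 -1 -4
5 4 -9
6 -1 -5
6 3 -9
7 -1 -6
7 0 -7
7 1 -8
7 2 -9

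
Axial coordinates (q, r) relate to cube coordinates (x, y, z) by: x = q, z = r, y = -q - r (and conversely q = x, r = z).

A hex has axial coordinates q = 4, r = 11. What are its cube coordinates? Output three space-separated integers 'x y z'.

x = q = 4
z = r = 11
y = -x - z = -(4) - (11) = -15

Answer: 4 -15 11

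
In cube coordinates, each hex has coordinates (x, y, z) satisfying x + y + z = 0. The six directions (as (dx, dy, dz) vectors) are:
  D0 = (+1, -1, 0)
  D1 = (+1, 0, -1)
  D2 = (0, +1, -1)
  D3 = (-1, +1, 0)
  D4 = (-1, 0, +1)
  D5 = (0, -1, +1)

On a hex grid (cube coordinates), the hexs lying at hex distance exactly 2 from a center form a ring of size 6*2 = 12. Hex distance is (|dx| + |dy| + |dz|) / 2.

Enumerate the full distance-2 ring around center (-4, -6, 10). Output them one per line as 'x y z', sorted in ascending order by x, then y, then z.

Walk ring at distance 2 from (-4, -6, 10):
Start at center + D4*2 = (-6, -6, 12)
  hex 0: (-6, -6, 12)
  hex 1: (-5, -7, 12)
  hex 2: (-4, -8, 12)
  hex 3: (-3, -8, 11)
  hex 4: (-2, -8, 10)
  hex 5: (-2, -7, 9)
  hex 6: (-2, -6, 8)
  hex 7: (-3, -5, 8)
  hex 8: (-4, -4, 8)
  hex 9: (-5, -4, 9)
  hex 10: (-6, -4, 10)
  hex 11: (-6, -5, 11)
Sorted: 12 hexes.

Answer: -6 -6 12
-6 -5 11
-6 -4 10
-5 -7 12
-5 -4 9
-4 -8 12
-4 -4 8
-3 -8 11
-3 -5 8
-2 -8 10
-2 -7 9
-2 -6 8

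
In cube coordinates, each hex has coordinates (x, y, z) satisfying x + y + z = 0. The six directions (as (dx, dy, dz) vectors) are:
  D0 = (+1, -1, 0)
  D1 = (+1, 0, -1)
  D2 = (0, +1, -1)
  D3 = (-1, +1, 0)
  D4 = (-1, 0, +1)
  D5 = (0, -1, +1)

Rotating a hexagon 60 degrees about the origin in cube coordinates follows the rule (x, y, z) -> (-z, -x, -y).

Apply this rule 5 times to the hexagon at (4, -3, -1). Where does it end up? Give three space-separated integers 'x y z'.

Start: (4, -3, -1)
Step 1: (4, -3, -1) -> (-(-1), -(4), -(-3)) = (1, -4, 3)
Step 2: (1, -4, 3) -> (-(3), -(1), -(-4)) = (-3, -1, 4)
Step 3: (-3, -1, 4) -> (-(4), -(-3), -(-1)) = (-4, 3, 1)
Step 4: (-4, 3, 1) -> (-(1), -(-4), -(3)) = (-1, 4, -3)
Step 5: (-1, 4, -3) -> (-(-3), -(-1), -(4)) = (3, 1, -4)

Answer: 3 1 -4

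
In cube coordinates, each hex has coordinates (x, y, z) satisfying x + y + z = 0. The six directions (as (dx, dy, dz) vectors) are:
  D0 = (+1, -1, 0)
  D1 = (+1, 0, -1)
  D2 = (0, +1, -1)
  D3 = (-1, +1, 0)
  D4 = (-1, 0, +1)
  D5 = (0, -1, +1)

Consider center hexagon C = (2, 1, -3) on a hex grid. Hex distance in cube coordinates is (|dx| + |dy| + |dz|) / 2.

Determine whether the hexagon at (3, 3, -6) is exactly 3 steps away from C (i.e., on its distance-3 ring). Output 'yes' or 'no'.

|px - cx| = |3 - 2| = 1
|py - cy| = |3 - 1| = 2
|pz - cz| = |-6 - (-3)| = 3
distance = (1+2+3)/2 = 6/2 = 3
radius = 3; distance == radius -> yes

Answer: yes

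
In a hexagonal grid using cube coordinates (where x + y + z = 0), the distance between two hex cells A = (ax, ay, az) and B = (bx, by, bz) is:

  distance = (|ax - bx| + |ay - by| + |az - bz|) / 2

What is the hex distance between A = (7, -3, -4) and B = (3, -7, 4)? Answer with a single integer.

Answer: 8

Derivation:
|ax - bx| = |7 - 3| = 4
|ay - by| = |-3 - (-7)| = 4
|az - bz| = |-4 - 4| = 8
distance = (4 + 4 + 8) / 2 = 16 / 2 = 8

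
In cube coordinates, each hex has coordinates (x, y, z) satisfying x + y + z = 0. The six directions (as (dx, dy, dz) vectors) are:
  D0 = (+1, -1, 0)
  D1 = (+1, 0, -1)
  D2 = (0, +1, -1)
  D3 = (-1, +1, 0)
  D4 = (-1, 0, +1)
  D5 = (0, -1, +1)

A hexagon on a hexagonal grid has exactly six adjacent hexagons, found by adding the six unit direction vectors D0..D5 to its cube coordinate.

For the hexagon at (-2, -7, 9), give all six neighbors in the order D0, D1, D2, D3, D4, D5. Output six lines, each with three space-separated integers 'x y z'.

Answer: -1 -8 9
-1 -7 8
-2 -6 8
-3 -6 9
-3 -7 10
-2 -8 10

Derivation:
Center: (-2, -7, 9). Add each direction:
  D0: (-2, -7, 9) + (1, -1, 0) = (-1, -8, 9)
  D1: (-2, -7, 9) + (1, 0, -1) = (-1, -7, 8)
  D2: (-2, -7, 9) + (0, 1, -1) = (-2, -6, 8)
  D3: (-2, -7, 9) + (-1, 1, 0) = (-3, -6, 9)
  D4: (-2, -7, 9) + (-1, 0, 1) = (-3, -7, 10)
  D5: (-2, -7, 9) + (0, -1, 1) = (-2, -8, 10)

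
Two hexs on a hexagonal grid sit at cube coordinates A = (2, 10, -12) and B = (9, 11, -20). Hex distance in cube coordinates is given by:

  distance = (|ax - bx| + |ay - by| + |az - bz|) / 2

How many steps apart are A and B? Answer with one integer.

Answer: 8

Derivation:
|ax - bx| = |2 - 9| = 7
|ay - by| = |10 - 11| = 1
|az - bz| = |-12 - (-20)| = 8
distance = (7 + 1 + 8) / 2 = 16 / 2 = 8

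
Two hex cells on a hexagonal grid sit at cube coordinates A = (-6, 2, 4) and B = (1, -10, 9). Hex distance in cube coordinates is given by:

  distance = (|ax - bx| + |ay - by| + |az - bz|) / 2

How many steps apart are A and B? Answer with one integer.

|ax - bx| = |-6 - 1| = 7
|ay - by| = |2 - (-10)| = 12
|az - bz| = |4 - 9| = 5
distance = (7 + 12 + 5) / 2 = 24 / 2 = 12

Answer: 12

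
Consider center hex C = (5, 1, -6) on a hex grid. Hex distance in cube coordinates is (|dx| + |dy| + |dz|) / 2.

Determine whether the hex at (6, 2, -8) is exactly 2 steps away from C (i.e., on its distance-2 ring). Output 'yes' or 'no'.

Answer: yes

Derivation:
|px - cx| = |6 - 5| = 1
|py - cy| = |2 - 1| = 1
|pz - cz| = |-8 - (-6)| = 2
distance = (1+1+2)/2 = 4/2 = 2
radius = 2; distance == radius -> yes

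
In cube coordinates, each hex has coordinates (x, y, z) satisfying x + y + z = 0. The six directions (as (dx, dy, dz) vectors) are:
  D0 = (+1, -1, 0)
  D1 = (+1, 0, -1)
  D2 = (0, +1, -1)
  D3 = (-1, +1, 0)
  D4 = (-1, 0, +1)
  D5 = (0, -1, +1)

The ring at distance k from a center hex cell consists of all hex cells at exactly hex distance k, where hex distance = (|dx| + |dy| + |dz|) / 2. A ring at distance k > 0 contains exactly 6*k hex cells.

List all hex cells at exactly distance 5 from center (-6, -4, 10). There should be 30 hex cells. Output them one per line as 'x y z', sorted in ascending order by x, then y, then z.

Answer: -11 -4 15
-11 -3 14
-11 -2 13
-11 -1 12
-11 0 11
-11 1 10
-10 -5 15
-10 1 9
-9 -6 15
-9 1 8
-8 -7 15
-8 1 7
-7 -8 15
-7 1 6
-6 -9 15
-6 1 5
-5 -9 14
-5 0 5
-4 -9 13
-4 -1 5
-3 -9 12
-3 -2 5
-2 -9 11
-2 -3 5
-1 -9 10
-1 -8 9
-1 -7 8
-1 -6 7
-1 -5 6
-1 -4 5

Derivation:
Walk ring at distance 5 from (-6, -4, 10):
Start at center + D4*5 = (-11, -4, 15)
  hex 0: (-11, -4, 15)
  hex 1: (-10, -5, 15)
  hex 2: (-9, -6, 15)
  hex 3: (-8, -7, 15)
  hex 4: (-7, -8, 15)
  hex 5: (-6, -9, 15)
  hex 6: (-5, -9, 14)
  hex 7: (-4, -9, 13)
  hex 8: (-3, -9, 12)
  hex 9: (-2, -9, 11)
  hex 10: (-1, -9, 10)
  hex 11: (-1, -8, 9)
  hex 12: (-1, -7, 8)
  hex 13: (-1, -6, 7)
  hex 14: (-1, -5, 6)
  hex 15: (-1, -4, 5)
  hex 16: (-2, -3, 5)
  hex 17: (-3, -2, 5)
  hex 18: (-4, -1, 5)
  hex 19: (-5, 0, 5)
  hex 20: (-6, 1, 5)
  hex 21: (-7, 1, 6)
  hex 22: (-8, 1, 7)
  hex 23: (-9, 1, 8)
  hex 24: (-10, 1, 9)
  hex 25: (-11, 1, 10)
  hex 26: (-11, 0, 11)
  hex 27: (-11, -1, 12)
  hex 28: (-11, -2, 13)
  hex 29: (-11, -3, 14)
Sorted: 30 hexes.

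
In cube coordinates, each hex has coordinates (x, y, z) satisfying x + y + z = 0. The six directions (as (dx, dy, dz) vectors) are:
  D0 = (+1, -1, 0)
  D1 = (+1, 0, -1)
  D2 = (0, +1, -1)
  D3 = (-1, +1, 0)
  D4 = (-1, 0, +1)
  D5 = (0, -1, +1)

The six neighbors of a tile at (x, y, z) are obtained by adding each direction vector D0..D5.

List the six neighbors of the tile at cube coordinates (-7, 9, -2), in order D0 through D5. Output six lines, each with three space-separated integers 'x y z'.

Answer: -6 8 -2
-6 9 -3
-7 10 -3
-8 10 -2
-8 9 -1
-7 8 -1

Derivation:
Center: (-7, 9, -2). Add each direction:
  D0: (-7, 9, -2) + (1, -1, 0) = (-6, 8, -2)
  D1: (-7, 9, -2) + (1, 0, -1) = (-6, 9, -3)
  D2: (-7, 9, -2) + (0, 1, -1) = (-7, 10, -3)
  D3: (-7, 9, -2) + (-1, 1, 0) = (-8, 10, -2)
  D4: (-7, 9, -2) + (-1, 0, 1) = (-8, 9, -1)
  D5: (-7, 9, -2) + (0, -1, 1) = (-7, 8, -1)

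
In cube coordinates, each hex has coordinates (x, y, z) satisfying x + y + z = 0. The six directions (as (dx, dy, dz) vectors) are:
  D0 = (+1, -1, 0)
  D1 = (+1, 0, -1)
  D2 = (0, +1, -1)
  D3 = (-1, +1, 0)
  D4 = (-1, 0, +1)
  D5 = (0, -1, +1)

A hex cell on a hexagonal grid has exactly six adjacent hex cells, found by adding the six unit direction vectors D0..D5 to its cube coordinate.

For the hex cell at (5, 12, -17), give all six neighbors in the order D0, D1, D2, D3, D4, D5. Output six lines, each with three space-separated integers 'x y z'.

Answer: 6 11 -17
6 12 -18
5 13 -18
4 13 -17
4 12 -16
5 11 -16

Derivation:
Center: (5, 12, -17). Add each direction:
  D0: (5, 12, -17) + (1, -1, 0) = (6, 11, -17)
  D1: (5, 12, -17) + (1, 0, -1) = (6, 12, -18)
  D2: (5, 12, -17) + (0, 1, -1) = (5, 13, -18)
  D3: (5, 12, -17) + (-1, 1, 0) = (4, 13, -17)
  D4: (5, 12, -17) + (-1, 0, 1) = (4, 12, -16)
  D5: (5, 12, -17) + (0, -1, 1) = (5, 11, -16)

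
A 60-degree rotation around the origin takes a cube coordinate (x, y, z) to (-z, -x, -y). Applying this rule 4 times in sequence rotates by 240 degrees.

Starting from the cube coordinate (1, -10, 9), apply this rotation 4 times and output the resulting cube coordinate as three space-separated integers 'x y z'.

Start: (1, -10, 9)
Step 1: (1, -10, 9) -> (-(9), -(1), -(-10)) = (-9, -1, 10)
Step 2: (-9, -1, 10) -> (-(10), -(-9), -(-1)) = (-10, 9, 1)
Step 3: (-10, 9, 1) -> (-(1), -(-10), -(9)) = (-1, 10, -9)
Step 4: (-1, 10, -9) -> (-(-9), -(-1), -(10)) = (9, 1, -10)

Answer: 9 1 -10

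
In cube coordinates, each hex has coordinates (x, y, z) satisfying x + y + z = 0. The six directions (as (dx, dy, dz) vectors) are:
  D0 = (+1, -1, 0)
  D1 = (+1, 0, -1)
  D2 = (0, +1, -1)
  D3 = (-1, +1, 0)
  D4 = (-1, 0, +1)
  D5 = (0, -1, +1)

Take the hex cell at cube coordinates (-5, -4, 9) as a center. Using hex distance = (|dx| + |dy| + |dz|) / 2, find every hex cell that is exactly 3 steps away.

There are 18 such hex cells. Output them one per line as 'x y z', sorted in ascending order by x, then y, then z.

Walk ring at distance 3 from (-5, -4, 9):
Start at center + D4*3 = (-8, -4, 12)
  hex 0: (-8, -4, 12)
  hex 1: (-7, -5, 12)
  hex 2: (-6, -6, 12)
  hex 3: (-5, -7, 12)
  hex 4: (-4, -7, 11)
  hex 5: (-3, -7, 10)
  hex 6: (-2, -7, 9)
  hex 7: (-2, -6, 8)
  hex 8: (-2, -5, 7)
  hex 9: (-2, -4, 6)
  hex 10: (-3, -3, 6)
  hex 11: (-4, -2, 6)
  hex 12: (-5, -1, 6)
  hex 13: (-6, -1, 7)
  hex 14: (-7, -1, 8)
  hex 15: (-8, -1, 9)
  hex 16: (-8, -2, 10)
  hex 17: (-8, -3, 11)
Sorted: 18 hexes.

Answer: -8 -4 12
-8 -3 11
-8 -2 10
-8 -1 9
-7 -5 12
-7 -1 8
-6 -6 12
-6 -1 7
-5 -7 12
-5 -1 6
-4 -7 11
-4 -2 6
-3 -7 10
-3 -3 6
-2 -7 9
-2 -6 8
-2 -5 7
-2 -4 6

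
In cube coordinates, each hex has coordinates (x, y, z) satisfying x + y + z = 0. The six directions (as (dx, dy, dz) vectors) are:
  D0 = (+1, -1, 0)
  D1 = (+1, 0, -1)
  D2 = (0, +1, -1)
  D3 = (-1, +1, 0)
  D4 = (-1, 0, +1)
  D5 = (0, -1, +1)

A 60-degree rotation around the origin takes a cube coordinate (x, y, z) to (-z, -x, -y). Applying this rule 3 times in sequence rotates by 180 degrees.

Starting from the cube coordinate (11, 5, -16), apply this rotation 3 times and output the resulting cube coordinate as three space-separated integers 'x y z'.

Start: (11, 5, -16)
Step 1: (11, 5, -16) -> (-(-16), -(11), -(5)) = (16, -11, -5)
Step 2: (16, -11, -5) -> (-(-5), -(16), -(-11)) = (5, -16, 11)
Step 3: (5, -16, 11) -> (-(11), -(5), -(-16)) = (-11, -5, 16)

Answer: -11 -5 16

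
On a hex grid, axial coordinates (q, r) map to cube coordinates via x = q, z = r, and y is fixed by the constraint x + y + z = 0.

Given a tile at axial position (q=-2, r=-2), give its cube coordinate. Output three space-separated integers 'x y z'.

Answer: -2 4 -2

Derivation:
x = q = -2
z = r = -2
y = -x - z = -(-2) - (-2) = 4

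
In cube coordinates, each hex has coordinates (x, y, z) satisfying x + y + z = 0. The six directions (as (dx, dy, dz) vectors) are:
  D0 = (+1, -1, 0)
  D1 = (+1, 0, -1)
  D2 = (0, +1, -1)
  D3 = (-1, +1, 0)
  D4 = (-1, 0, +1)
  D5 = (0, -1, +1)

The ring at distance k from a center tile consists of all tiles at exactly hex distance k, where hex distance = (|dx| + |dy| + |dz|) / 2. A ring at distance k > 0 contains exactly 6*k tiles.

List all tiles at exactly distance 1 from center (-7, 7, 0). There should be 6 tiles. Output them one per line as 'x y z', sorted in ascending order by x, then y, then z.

Walk ring at distance 1 from (-7, 7, 0):
Start at center + D4*1 = (-8, 7, 1)
  hex 0: (-8, 7, 1)
  hex 1: (-7, 6, 1)
  hex 2: (-6, 6, 0)
  hex 3: (-6, 7, -1)
  hex 4: (-7, 8, -1)
  hex 5: (-8, 8, 0)
Sorted: 6 hexes.

Answer: -8 7 1
-8 8 0
-7 6 1
-7 8 -1
-6 6 0
-6 7 -1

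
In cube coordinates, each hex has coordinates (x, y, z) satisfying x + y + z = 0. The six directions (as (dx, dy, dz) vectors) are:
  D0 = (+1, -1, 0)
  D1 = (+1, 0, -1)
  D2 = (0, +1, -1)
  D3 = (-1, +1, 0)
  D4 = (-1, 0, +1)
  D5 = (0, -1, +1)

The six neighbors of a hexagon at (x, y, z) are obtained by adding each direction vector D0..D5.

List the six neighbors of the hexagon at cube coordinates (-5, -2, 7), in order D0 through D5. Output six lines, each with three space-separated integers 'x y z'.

Answer: -4 -3 7
-4 -2 6
-5 -1 6
-6 -1 7
-6 -2 8
-5 -3 8

Derivation:
Center: (-5, -2, 7). Add each direction:
  D0: (-5, -2, 7) + (1, -1, 0) = (-4, -3, 7)
  D1: (-5, -2, 7) + (1, 0, -1) = (-4, -2, 6)
  D2: (-5, -2, 7) + (0, 1, -1) = (-5, -1, 6)
  D3: (-5, -2, 7) + (-1, 1, 0) = (-6, -1, 7)
  D4: (-5, -2, 7) + (-1, 0, 1) = (-6, -2, 8)
  D5: (-5, -2, 7) + (0, -1, 1) = (-5, -3, 8)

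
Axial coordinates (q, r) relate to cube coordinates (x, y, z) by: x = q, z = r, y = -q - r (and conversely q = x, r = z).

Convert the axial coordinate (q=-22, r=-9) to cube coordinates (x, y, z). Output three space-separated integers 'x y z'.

Answer: -22 31 -9

Derivation:
x = q = -22
z = r = -9
y = -x - z = -(-22) - (-9) = 31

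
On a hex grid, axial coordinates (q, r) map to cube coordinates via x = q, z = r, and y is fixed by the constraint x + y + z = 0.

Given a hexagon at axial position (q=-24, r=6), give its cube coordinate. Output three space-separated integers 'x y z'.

Answer: -24 18 6

Derivation:
x = q = -24
z = r = 6
y = -x - z = -(-24) - (6) = 18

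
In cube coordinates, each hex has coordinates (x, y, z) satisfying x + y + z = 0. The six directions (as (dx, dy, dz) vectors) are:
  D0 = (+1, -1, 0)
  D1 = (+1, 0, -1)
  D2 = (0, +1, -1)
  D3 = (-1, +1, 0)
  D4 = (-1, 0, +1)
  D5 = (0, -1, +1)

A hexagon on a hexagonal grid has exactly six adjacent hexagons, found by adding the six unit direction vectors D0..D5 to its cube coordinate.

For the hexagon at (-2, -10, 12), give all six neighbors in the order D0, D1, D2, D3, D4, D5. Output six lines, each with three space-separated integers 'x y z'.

Answer: -1 -11 12
-1 -10 11
-2 -9 11
-3 -9 12
-3 -10 13
-2 -11 13

Derivation:
Center: (-2, -10, 12). Add each direction:
  D0: (-2, -10, 12) + (1, -1, 0) = (-1, -11, 12)
  D1: (-2, -10, 12) + (1, 0, -1) = (-1, -10, 11)
  D2: (-2, -10, 12) + (0, 1, -1) = (-2, -9, 11)
  D3: (-2, -10, 12) + (-1, 1, 0) = (-3, -9, 12)
  D4: (-2, -10, 12) + (-1, 0, 1) = (-3, -10, 13)
  D5: (-2, -10, 12) + (0, -1, 1) = (-2, -11, 13)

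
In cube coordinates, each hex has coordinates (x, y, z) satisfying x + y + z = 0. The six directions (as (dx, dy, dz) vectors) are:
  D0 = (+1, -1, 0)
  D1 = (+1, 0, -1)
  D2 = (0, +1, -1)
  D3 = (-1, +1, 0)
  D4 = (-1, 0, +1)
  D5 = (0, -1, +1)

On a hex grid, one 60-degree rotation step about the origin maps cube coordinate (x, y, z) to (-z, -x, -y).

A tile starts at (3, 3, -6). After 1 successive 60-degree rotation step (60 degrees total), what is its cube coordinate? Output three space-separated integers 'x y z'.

Start: (3, 3, -6)
Step 1: (3, 3, -6) -> (-(-6), -(3), -(3)) = (6, -3, -3)

Answer: 6 -3 -3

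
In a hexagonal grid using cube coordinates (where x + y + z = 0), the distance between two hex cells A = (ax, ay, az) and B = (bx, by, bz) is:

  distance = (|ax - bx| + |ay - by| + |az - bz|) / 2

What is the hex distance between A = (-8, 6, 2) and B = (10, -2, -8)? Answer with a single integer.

|ax - bx| = |-8 - 10| = 18
|ay - by| = |6 - (-2)| = 8
|az - bz| = |2 - (-8)| = 10
distance = (18 + 8 + 10) / 2 = 36 / 2 = 18

Answer: 18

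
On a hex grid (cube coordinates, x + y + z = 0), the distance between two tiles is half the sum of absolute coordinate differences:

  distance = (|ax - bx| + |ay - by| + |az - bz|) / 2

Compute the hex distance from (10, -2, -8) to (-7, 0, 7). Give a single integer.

|ax - bx| = |10 - (-7)| = 17
|ay - by| = |-2 - 0| = 2
|az - bz| = |-8 - 7| = 15
distance = (17 + 2 + 15) / 2 = 34 / 2 = 17

Answer: 17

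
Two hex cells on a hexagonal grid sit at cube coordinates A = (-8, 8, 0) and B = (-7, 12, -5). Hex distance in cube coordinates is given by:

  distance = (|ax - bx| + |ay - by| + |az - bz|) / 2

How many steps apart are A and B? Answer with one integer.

|ax - bx| = |-8 - (-7)| = 1
|ay - by| = |8 - 12| = 4
|az - bz| = |0 - (-5)| = 5
distance = (1 + 4 + 5) / 2 = 10 / 2 = 5

Answer: 5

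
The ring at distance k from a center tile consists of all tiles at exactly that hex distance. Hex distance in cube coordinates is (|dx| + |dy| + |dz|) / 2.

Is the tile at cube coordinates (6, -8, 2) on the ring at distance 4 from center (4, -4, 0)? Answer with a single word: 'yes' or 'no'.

Answer: yes

Derivation:
|px - cx| = |6 - 4| = 2
|py - cy| = |-8 - (-4)| = 4
|pz - cz| = |2 - 0| = 2
distance = (2+4+2)/2 = 8/2 = 4
radius = 4; distance == radius -> yes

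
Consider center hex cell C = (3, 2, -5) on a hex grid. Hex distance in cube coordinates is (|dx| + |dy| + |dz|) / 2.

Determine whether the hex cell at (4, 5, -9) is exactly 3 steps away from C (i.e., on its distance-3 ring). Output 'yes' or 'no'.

Answer: no

Derivation:
|px - cx| = |4 - 3| = 1
|py - cy| = |5 - 2| = 3
|pz - cz| = |-9 - (-5)| = 4
distance = (1+3+4)/2 = 8/2 = 4
radius = 3; distance != radius -> no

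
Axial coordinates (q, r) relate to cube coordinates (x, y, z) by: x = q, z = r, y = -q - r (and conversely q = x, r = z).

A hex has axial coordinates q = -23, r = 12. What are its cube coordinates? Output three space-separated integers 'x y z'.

Answer: -23 11 12

Derivation:
x = q = -23
z = r = 12
y = -x - z = -(-23) - (12) = 11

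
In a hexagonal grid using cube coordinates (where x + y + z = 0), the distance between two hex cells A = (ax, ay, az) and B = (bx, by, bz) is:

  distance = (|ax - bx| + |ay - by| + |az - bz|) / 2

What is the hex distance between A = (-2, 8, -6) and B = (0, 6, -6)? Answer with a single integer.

|ax - bx| = |-2 - 0| = 2
|ay - by| = |8 - 6| = 2
|az - bz| = |-6 - (-6)| = 0
distance = (2 + 2 + 0) / 2 = 4 / 2 = 2

Answer: 2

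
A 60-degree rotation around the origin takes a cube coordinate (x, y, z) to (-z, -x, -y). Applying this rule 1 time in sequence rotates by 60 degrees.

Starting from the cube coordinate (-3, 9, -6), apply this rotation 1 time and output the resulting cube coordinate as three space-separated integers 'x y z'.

Answer: 6 3 -9

Derivation:
Start: (-3, 9, -6)
Step 1: (-3, 9, -6) -> (-(-6), -(-3), -(9)) = (6, 3, -9)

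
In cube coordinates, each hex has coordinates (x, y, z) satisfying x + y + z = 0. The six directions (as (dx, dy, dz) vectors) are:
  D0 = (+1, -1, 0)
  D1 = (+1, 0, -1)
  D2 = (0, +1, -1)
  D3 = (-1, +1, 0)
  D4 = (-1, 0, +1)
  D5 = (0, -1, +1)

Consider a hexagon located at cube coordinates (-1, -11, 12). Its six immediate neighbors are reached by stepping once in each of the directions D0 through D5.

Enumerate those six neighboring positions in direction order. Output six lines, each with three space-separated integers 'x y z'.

Answer: 0 -12 12
0 -11 11
-1 -10 11
-2 -10 12
-2 -11 13
-1 -12 13

Derivation:
Center: (-1, -11, 12). Add each direction:
  D0: (-1, -11, 12) + (1, -1, 0) = (0, -12, 12)
  D1: (-1, -11, 12) + (1, 0, -1) = (0, -11, 11)
  D2: (-1, -11, 12) + (0, 1, -1) = (-1, -10, 11)
  D3: (-1, -11, 12) + (-1, 1, 0) = (-2, -10, 12)
  D4: (-1, -11, 12) + (-1, 0, 1) = (-2, -11, 13)
  D5: (-1, -11, 12) + (0, -1, 1) = (-1, -12, 13)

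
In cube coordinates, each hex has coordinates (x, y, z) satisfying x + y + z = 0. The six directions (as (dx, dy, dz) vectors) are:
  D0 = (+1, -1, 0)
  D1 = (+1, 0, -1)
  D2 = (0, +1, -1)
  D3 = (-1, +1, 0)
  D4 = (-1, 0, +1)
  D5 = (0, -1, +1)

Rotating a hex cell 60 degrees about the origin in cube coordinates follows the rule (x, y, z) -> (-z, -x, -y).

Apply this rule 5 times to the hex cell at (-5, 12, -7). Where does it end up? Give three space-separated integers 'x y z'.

Start: (-5, 12, -7)
Step 1: (-5, 12, -7) -> (-(-7), -(-5), -(12)) = (7, 5, -12)
Step 2: (7, 5, -12) -> (-(-12), -(7), -(5)) = (12, -7, -5)
Step 3: (12, -7, -5) -> (-(-5), -(12), -(-7)) = (5, -12, 7)
Step 4: (5, -12, 7) -> (-(7), -(5), -(-12)) = (-7, -5, 12)
Step 5: (-7, -5, 12) -> (-(12), -(-7), -(-5)) = (-12, 7, 5)

Answer: -12 7 5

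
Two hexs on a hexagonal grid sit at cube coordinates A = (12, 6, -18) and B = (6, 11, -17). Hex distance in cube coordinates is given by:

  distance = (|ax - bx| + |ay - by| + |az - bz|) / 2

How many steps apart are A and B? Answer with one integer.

|ax - bx| = |12 - 6| = 6
|ay - by| = |6 - 11| = 5
|az - bz| = |-18 - (-17)| = 1
distance = (6 + 5 + 1) / 2 = 12 / 2 = 6

Answer: 6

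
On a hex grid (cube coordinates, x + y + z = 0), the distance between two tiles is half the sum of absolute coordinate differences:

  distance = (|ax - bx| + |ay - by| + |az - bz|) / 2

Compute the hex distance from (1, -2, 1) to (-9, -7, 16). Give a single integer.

Answer: 15

Derivation:
|ax - bx| = |1 - (-9)| = 10
|ay - by| = |-2 - (-7)| = 5
|az - bz| = |1 - 16| = 15
distance = (10 + 5 + 15) / 2 = 30 / 2 = 15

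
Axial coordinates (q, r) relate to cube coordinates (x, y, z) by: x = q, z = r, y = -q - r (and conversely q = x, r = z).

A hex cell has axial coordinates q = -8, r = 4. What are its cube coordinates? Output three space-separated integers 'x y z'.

Answer: -8 4 4

Derivation:
x = q = -8
z = r = 4
y = -x - z = -(-8) - (4) = 4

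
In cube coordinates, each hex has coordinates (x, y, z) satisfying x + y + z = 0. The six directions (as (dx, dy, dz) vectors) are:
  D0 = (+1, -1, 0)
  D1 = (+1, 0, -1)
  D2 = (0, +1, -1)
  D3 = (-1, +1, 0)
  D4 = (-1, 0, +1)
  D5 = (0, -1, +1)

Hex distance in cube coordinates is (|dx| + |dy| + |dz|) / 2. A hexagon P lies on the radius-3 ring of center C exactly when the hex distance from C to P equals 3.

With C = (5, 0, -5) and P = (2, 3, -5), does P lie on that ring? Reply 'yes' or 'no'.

|px - cx| = |2 - 5| = 3
|py - cy| = |3 - 0| = 3
|pz - cz| = |-5 - (-5)| = 0
distance = (3+3+0)/2 = 6/2 = 3
radius = 3; distance == radius -> yes

Answer: yes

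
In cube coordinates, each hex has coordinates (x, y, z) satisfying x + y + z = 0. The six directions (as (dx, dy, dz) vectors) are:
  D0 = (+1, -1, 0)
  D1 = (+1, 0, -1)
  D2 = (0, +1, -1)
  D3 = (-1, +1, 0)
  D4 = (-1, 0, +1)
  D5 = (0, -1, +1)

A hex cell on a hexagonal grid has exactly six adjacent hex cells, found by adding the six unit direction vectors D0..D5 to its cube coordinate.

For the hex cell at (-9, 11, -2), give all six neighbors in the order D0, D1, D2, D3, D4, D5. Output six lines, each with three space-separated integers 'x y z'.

Center: (-9, 11, -2). Add each direction:
  D0: (-9, 11, -2) + (1, -1, 0) = (-8, 10, -2)
  D1: (-9, 11, -2) + (1, 0, -1) = (-8, 11, -3)
  D2: (-9, 11, -2) + (0, 1, -1) = (-9, 12, -3)
  D3: (-9, 11, -2) + (-1, 1, 0) = (-10, 12, -2)
  D4: (-9, 11, -2) + (-1, 0, 1) = (-10, 11, -1)
  D5: (-9, 11, -2) + (0, -1, 1) = (-9, 10, -1)

Answer: -8 10 -2
-8 11 -3
-9 12 -3
-10 12 -2
-10 11 -1
-9 10 -1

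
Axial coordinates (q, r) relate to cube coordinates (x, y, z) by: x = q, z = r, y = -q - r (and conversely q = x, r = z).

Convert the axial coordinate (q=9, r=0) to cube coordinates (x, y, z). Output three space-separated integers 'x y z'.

x = q = 9
z = r = 0
y = -x - z = -(9) - (0) = -9

Answer: 9 -9 0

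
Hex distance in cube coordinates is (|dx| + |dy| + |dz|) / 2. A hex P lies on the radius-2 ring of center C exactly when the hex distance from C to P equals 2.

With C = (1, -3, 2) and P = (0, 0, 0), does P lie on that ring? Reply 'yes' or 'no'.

Answer: no

Derivation:
|px - cx| = |0 - 1| = 1
|py - cy| = |0 - (-3)| = 3
|pz - cz| = |0 - 2| = 2
distance = (1+3+2)/2 = 6/2 = 3
radius = 2; distance != radius -> no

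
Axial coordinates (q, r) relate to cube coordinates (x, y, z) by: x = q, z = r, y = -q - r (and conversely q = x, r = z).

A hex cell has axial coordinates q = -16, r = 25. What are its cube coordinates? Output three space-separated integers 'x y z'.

Answer: -16 -9 25

Derivation:
x = q = -16
z = r = 25
y = -x - z = -(-16) - (25) = -9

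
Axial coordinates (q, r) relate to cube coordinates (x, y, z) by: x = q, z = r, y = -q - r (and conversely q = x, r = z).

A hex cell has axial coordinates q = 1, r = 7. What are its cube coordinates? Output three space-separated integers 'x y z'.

Answer: 1 -8 7

Derivation:
x = q = 1
z = r = 7
y = -x - z = -(1) - (7) = -8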